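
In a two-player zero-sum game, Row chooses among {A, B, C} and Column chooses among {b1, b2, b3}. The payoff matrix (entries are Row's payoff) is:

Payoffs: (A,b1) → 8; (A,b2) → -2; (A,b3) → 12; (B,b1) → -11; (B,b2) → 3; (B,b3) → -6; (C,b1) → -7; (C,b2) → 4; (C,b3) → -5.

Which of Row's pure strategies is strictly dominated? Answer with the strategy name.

B

C gives a strictly higher payoff than B against every column: -7 > -11, 4 > 3, -5 > -6.
So B is strictly dominated and Row never plays it.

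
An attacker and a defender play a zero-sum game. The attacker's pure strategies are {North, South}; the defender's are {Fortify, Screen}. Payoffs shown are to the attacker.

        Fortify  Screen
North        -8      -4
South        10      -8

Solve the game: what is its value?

-52/11

Row minima: North → -8, South → -8; maximin = -8.
Column maxima: Fortify → 10, Screen → -4; minimax = -4.
-8 ≠ -4, so there is no saddle point; optimal play is mixed.
Let the attacker play North with probability p. Expected payoff against Fortify: (-8)p + 10(1−p) = −18p + 10; against Screen: (-4)p + (-8)(1−p) = 4p − 8.
Setting these equal: −18p + 10 = 4p − 8 ⇒ −22p = -18 ⇒ p = 9/11, and the value is (-18)·(9/11) + 10 = -52/11.
For the defender: with q = P(Fortify), equating North's and South's payoffs gives −4q − 4 = 18q − 8 ⇒ q = 2/11.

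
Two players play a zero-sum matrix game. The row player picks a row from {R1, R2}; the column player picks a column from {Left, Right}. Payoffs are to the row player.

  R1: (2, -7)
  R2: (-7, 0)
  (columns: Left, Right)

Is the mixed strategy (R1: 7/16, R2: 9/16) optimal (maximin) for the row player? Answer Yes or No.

Yes

Against Left this mix gives (7/16)·2 + (9/16)·(-7) = -49/16.
Against Right this mix gives (7/16)·(-7) + (9/16)·0 = -49/16.
All of the column player's active replies (Left, Right) yield -49/16, and no column does worse for the row player. The mix makes the column player indifferent and guarantees -49/16, so it is optimal.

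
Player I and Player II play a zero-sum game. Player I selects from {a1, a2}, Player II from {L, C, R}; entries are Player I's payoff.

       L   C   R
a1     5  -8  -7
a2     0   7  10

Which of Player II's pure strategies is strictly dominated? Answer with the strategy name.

C holds Player I's payoff strictly below R in every row: -8 < -7, 7 < 10.
So R is strictly dominated for Player II.

R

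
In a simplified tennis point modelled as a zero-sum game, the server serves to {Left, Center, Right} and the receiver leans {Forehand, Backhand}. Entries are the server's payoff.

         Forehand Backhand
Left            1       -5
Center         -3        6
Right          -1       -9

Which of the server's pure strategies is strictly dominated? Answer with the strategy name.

Right

Left gives a strictly higher payoff than Right against every column: 1 > -1, -5 > -9.
So Right is strictly dominated and the server never plays it.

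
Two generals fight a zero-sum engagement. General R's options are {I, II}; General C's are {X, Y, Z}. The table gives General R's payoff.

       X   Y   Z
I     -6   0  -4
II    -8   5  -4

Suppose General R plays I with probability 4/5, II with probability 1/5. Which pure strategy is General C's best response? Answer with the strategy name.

X

If General C plays X, General R's expected payoff is (4/5)·(-6) + (1/5)·(-8) = -32/5.
If General C plays Y, General R's expected payoff is (4/5)·0 + (1/5)·5 = 1.
If General C plays Z, General R's expected payoff is (4/5)·(-4) + (1/5)·(-4) = -4.
General C minimizes General R's payoff; the smallest is -32/5, so the best response is X.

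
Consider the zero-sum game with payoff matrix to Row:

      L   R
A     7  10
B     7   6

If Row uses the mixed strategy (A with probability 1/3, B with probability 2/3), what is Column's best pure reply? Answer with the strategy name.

If Column plays L, Row's expected payoff is (1/3)·7 + (2/3)·7 = 7.
If Column plays R, Row's expected payoff is (1/3)·10 + (2/3)·6 = 22/3.
Column minimizes Row's payoff; the smallest is 7, so the best response is L.

L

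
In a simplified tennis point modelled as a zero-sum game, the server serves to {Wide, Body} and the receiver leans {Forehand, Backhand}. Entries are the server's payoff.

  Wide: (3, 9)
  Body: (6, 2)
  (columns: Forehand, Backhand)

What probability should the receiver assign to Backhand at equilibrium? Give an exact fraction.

3/10

Row minima: Wide → 3, Body → 2; maximin = 3.
Column maxima: Forehand → 6, Backhand → 9; minimax = 6.
3 ≠ 6, so there is no saddle point; optimal play is mixed.
Let the server play Wide with probability p. Expected payoff against Forehand: 3p + 6(1−p) = −3p + 6; against Backhand: 9p + 2(1−p) = 7p + 2.
Setting these equal: −3p + 6 = 7p + 2 ⇒ −10p = -4 ⇒ p = 2/5, and the value is (-3)·(2/5) + 6 = 24/5.
For the receiver: with q = P(Forehand), equating Wide's and Body's payoffs gives −6q + 9 = 4q + 2 ⇒ q = 7/10.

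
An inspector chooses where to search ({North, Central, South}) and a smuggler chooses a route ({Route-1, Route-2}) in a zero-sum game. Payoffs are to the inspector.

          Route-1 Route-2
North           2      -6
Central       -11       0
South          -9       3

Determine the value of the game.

Row minima: North → -6, Central → -11, South → -9; maximin = -6.
Column maxima: Route-1 → 2, Route-2 → 3; minimax = 2.
-6 ≠ 2, so there is no saddle point; optimal play is mixed.
Central is strictly dominated by South, so the inspector never plays it.
On the remaining 2×2 (North, South vs Route-1, Route-2):
Let the inspector play North with probability p. Expected payoff against Route-1: 2p + (-9)(1−p) = 11p − 9; against Route-2: (-6)p + 3(1−p) = −9p + 3.
Setting these equal: 11p − 9 = −9p + 3 ⇒ 20p = 12 ⇒ p = 3/5, and the value is (11)·(3/5) − 9 = -12/5.
For the smuggler: with q = P(Route-1), equating North's and South's payoffs gives 8q − 6 = −12q + 3 ⇒ q = 9/20.

-12/5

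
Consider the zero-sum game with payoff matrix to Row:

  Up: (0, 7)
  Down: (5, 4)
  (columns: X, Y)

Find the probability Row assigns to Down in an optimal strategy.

Row minima: Up → 0, Down → 4; maximin = 4.
Column maxima: X → 5, Y → 7; minimax = 5.
4 ≠ 5, so there is no saddle point; optimal play is mixed.
Let Row play Up with probability p. Expected payoff against X: 0p + 5(1−p) = −5p + 5; against Y: 7p + 4(1−p) = 3p + 4.
Setting these equal: −5p + 5 = 3p + 4 ⇒ −8p = -1 ⇒ p = 1/8, and the value is (-5)·(1/8) + 5 = 35/8.
For Column: with q = P(X), equating Up's and Down's payoffs gives −7q + 7 = q + 4 ⇒ q = 3/8.

7/8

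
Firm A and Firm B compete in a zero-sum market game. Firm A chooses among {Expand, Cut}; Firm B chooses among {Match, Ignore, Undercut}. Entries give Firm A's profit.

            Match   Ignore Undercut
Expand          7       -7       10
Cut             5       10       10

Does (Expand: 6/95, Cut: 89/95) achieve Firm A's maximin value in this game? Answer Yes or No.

Against Match this mix gives (6/95)·7 + (89/95)·5 = 487/95.
Against Ignore this mix gives (6/95)·(-7) + (89/95)·10 = 848/95.
Against Undercut this mix gives (6/95)·10 + (89/95)·10 = 10.
Firm B will play Match, holding Firm A to 487/95. Shifting weight toward the row that does better against Match would raise this floor (the equalizing mix achieves 105/19 against both Match and Ignore), so the proposed strategy is not optimal.

No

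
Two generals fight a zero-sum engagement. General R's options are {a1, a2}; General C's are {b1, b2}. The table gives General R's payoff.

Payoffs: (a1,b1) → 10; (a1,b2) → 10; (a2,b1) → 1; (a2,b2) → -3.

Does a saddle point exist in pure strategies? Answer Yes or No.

Yes

Row minima: a1 → 10, a2 → -3; maximin = 10.
Column maxima: b1 → 10, b2 → 10; minimax = 10.
maximin = minimax = 10, so a saddle point exists.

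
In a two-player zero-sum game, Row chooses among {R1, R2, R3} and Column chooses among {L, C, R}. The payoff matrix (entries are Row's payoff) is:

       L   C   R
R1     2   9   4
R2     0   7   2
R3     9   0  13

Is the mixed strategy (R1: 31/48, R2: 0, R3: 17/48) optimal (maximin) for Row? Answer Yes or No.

No

Against L this mix gives (31/48)·2 + (17/48)·9 = 215/48.
Against C this mix gives (31/48)·9 + (17/48)·0 = 93/16.
Against R this mix gives (31/48)·4 + (17/48)·13 = 115/16.
Column will play L, holding Row to 215/48. Shifting weight toward the row that does better against L would raise this floor (the equalizing mix achieves 81/16 against both L and C), so the proposed strategy is not optimal.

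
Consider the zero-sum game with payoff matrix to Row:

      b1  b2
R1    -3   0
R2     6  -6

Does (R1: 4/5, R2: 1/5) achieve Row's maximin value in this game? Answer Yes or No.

Yes

Against b1 this mix gives (4/5)·(-3) + (1/5)·6 = -6/5.
Against b2 this mix gives (4/5)·0 + (1/5)·(-6) = -6/5.
All of Column's active replies (b1, b2) yield -6/5, and no column does worse for Row. The mix makes Column indifferent and guarantees -6/5, so it is optimal.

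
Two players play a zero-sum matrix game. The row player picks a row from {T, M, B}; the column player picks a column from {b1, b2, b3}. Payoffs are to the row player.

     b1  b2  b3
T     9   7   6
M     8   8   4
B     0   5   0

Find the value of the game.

6

Row minima: T → 6, M → 4, B → 0; maximin = 6.
Column maxima: b1 → 9, b2 → 8, b3 → 6; minimax = 6.
Since maximin = minimax = 6, there is a saddle point and the value is 6.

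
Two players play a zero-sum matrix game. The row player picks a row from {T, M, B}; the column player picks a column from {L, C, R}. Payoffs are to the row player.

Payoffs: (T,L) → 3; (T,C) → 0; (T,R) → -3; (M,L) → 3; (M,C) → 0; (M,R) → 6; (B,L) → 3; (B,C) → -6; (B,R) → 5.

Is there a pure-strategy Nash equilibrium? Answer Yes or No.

Yes

Row minima: T → -3, M → 0, B → -6; maximin = 0.
Column maxima: L → 3, C → 0, R → 6; minimax = 0.
maximin = minimax = 0, so a saddle point exists.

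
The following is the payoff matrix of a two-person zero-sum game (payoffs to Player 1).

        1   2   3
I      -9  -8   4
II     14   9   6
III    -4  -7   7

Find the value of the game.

Row minima: I → -9, II → 6, III → -7; maximin = 6.
Column maxima: 1 → 14, 2 → 9, 3 → 7; minimax = 7.
6 ≠ 7, so there is no saddle point; optimal play is mixed.
I is strictly dominated by II, so Player 1 never plays it.
With I eliminated, 1 is strictly dominated by 2 (it gives Player 1 strictly more in every remaining row), so Player 2 never plays it.
On the remaining 2×2 (II, III vs 2, 3):
Let Player 1 play II with probability p. Expected payoff against 2: 9p + (-7)(1−p) = 16p − 7; against 3: 6p + 7(1−p) = −p + 7.
Setting these equal: 16p − 7 = −p + 7 ⇒ 17p = 14 ⇒ p = 14/17, and the value is (16)·(14/17) − 7 = 105/17.
For Player 2: with q = P(2), equating II's and III's payoffs gives 3q + 6 = −14q + 7 ⇒ q = 1/17.

105/17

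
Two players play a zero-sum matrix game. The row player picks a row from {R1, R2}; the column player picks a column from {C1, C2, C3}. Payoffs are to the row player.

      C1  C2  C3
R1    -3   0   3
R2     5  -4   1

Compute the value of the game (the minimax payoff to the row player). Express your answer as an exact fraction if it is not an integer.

-1

Row minima: R1 → -3, R2 → -4; maximin = -3.
Column maxima: C1 → 5, C2 → 0, C3 → 3; minimax = 0.
-3 ≠ 0, so there is no saddle point; optimal play is mixed.
C3 is strictly dominated by C2 (it gives the row player strictly more in every row), so the column player never plays it.
On the remaining 2×2 (R1, R2 vs C1, C2):
Let the row player play R1 with probability p. Expected payoff against C1: (-3)p + 5(1−p) = −8p + 5; against C2: 0p + (-4)(1−p) = 4p − 4.
Setting these equal: −8p + 5 = 4p − 4 ⇒ −12p = -9 ⇒ p = 3/4, and the value is (-8)·(3/4) + 5 = -1.
For the column player: with q = P(C1), equating R1's and R2's payoffs gives −3q = 9q − 4 ⇒ q = 1/3.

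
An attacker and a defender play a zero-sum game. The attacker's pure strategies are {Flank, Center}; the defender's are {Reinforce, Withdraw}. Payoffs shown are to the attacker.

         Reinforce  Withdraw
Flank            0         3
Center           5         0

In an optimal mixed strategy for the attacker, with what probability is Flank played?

Row minima: Flank → 0, Center → 0; maximin = 0.
Column maxima: Reinforce → 5, Withdraw → 3; minimax = 3.
0 ≠ 3, so there is no saddle point; optimal play is mixed.
Let the attacker play Flank with probability p. Expected payoff against Reinforce: 0p + 5(1−p) = −5p + 5; against Withdraw: 3p + 0(1−p) = 3p.
Setting these equal: −5p + 5 = 3p ⇒ −8p = -5 ⇒ p = 5/8, and the value is (-5)·(5/8) + 5 = 15/8.
For the defender: with q = P(Reinforce), equating Flank's and Center's payoffs gives −3q + 3 = 5q ⇒ q = 3/8.

5/8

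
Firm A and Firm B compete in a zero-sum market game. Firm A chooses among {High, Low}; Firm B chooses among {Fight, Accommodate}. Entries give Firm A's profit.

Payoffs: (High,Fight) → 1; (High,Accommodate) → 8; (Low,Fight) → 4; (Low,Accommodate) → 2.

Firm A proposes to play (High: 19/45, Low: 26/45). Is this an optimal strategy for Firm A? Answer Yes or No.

No

Against Fight this mix gives (19/45)·1 + (26/45)·4 = 41/15.
Against Accommodate this mix gives (19/45)·8 + (26/45)·2 = 68/15.
Firm B will play Fight, holding Firm A to 41/15. Shifting weight toward the row that does better against Fight would raise this floor (the equalizing mix achieves 10/3 against both Fight and Accommodate), so the proposed strategy is not optimal.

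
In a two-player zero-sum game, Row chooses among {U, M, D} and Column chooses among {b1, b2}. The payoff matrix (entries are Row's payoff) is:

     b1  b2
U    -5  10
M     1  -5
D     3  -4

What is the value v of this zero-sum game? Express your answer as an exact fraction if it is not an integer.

5/11

Row minima: U → -5, M → -5, D → -4; maximin = -4.
Column maxima: b1 → 3, b2 → 10; minimax = 3.
-4 ≠ 3, so there is no saddle point; optimal play is mixed.
M is strictly dominated by D, so Row never plays it.
On the remaining 2×2 (U, D vs b1, b2):
Let Row play U with probability p. Expected payoff against b1: (-5)p + 3(1−p) = −8p + 3; against b2: 10p + (-4)(1−p) = 14p − 4.
Setting these equal: −8p + 3 = 14p − 4 ⇒ −22p = -7 ⇒ p = 7/22, and the value is (-8)·(7/22) + 3 = 5/11.
For Column: with q = P(b1), equating U's and D's payoffs gives −15q + 10 = 7q − 4 ⇒ q = 7/11.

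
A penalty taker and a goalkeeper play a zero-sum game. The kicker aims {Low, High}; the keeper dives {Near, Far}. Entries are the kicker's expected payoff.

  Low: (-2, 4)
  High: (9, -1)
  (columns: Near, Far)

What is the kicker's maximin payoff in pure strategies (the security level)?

-1

Row minima: Low → -2, High → -1.
The best of these is -1.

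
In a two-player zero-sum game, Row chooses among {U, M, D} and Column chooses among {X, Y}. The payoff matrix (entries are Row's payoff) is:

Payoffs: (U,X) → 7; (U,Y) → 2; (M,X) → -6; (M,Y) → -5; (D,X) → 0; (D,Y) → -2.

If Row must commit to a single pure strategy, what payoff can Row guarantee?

2

Row minima: U → 2, M → -6, D → -2.
The best of these is 2.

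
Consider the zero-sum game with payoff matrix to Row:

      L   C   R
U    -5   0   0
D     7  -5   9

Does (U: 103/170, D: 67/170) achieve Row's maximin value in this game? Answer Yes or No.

Against L this mix gives (103/170)·(-5) + (67/170)·7 = -23/85.
Against C this mix gives (103/170)·0 + (67/170)·(-5) = -67/34.
Against R this mix gives (103/170)·0 + (67/170)·9 = 603/170.
Column will play C, holding Row to -67/34. Shifting weight toward the row that does better against C would raise this floor (the equalizing mix achieves -25/17 against both C and L), so the proposed strategy is not optimal.

No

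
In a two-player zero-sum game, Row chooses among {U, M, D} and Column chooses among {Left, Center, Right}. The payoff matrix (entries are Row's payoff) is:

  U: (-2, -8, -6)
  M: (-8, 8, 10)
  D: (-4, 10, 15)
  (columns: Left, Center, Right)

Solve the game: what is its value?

-13/5

Row minima: U → -8, M → -8, D → -4; maximin = -4.
Column maxima: Left → -2, Center → 10, Right → 15; minimax = -2.
-4 ≠ -2, so there is no saddle point; optimal play is mixed.
M is strictly dominated by D, so Row never plays it.
Right is strictly dominated by Center (it gives Row strictly more in every row), so Column never plays it.
On the remaining 2×2 (U, D vs Left, Center):
Let Row play U with probability p. Expected payoff against Left: (-2)p + (-4)(1−p) = 2p − 4; against Center: (-8)p + 10(1−p) = −18p + 10.
Setting these equal: 2p − 4 = −18p + 10 ⇒ 20p = 14 ⇒ p = 7/10, and the value is (2)·(7/10) − 4 = -13/5.
For Column: with q = P(Left), equating U's and D's payoffs gives 6q − 8 = −14q + 10 ⇒ q = 9/10.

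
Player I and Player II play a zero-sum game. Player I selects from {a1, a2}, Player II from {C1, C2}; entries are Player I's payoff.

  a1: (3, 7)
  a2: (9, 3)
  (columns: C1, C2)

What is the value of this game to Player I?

Row minima: a1 → 3, a2 → 3; maximin = 3.
Column maxima: C1 → 9, C2 → 7; minimax = 7.
3 ≠ 7, so there is no saddle point; optimal play is mixed.
Let Player I play a1 with probability p. Expected payoff against C1: 3p + 9(1−p) = −6p + 9; against C2: 7p + 3(1−p) = 4p + 3.
Setting these equal: −6p + 9 = 4p + 3 ⇒ −10p = -6 ⇒ p = 3/5, and the value is (-6)·(3/5) + 9 = 27/5.
For Player II: with q = P(C1), equating a1's and a2's payoffs gives −4q + 7 = 6q + 3 ⇒ q = 2/5.

27/5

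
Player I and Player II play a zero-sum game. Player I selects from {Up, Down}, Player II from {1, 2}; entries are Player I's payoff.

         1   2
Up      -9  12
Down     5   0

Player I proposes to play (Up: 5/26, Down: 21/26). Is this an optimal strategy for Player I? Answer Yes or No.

Yes

Against 1 this mix gives (5/26)·(-9) + (21/26)·5 = 30/13.
Against 2 this mix gives (5/26)·12 + (21/26)·0 = 30/13.
All of Player II's active replies (1, 2) yield 30/13, and no column does worse for Player I. The mix makes Player II indifferent and guarantees 30/13, so it is optimal.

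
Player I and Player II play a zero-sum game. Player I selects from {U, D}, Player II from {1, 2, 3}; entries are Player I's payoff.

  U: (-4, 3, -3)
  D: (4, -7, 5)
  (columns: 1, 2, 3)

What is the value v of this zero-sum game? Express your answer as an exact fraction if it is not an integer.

-8/9

Row minima: U → -4, D → -7; maximin = -4.
Column maxima: 1 → 4, 2 → 3, 3 → 5; minimax = 3.
-4 ≠ 3, so there is no saddle point; optimal play is mixed.
3 is strictly dominated by 1 (it gives Player I strictly more in every row), so Player II never plays it.
On the remaining 2×2 (U, D vs 1, 2):
Let Player I play U with probability p. Expected payoff against 1: (-4)p + 4(1−p) = −8p + 4; against 2: 3p + (-7)(1−p) = 10p − 7.
Setting these equal: −8p + 4 = 10p − 7 ⇒ −18p = -11 ⇒ p = 11/18, and the value is (-8)·(11/18) + 4 = -8/9.
For Player II: with q = P(1), equating U's and D's payoffs gives −7q + 3 = 11q − 7 ⇒ q = 5/9.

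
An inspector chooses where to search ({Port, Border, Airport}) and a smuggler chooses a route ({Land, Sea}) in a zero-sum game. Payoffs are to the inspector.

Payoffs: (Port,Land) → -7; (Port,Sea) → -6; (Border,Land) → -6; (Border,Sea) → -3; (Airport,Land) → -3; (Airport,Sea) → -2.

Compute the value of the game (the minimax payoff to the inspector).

Row minima: Port → -7, Border → -6, Airport → -3; maximin = -3.
Column maxima: Land → -3, Sea → -2; minimax = -3.
Since maximin = minimax = -3, there is a saddle point and the value is -3.

-3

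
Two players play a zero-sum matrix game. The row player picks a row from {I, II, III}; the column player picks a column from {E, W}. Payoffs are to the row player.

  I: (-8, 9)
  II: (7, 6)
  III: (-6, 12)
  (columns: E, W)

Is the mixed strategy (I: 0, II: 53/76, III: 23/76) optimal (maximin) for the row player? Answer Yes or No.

Against E this mix gives (53/76)·7 + (23/76)·(-6) = 233/76.
Against W this mix gives (53/76)·6 + (23/76)·12 = 297/38.
The column player will play E, holding the row player to 233/76. Shifting weight toward the row that does better against E would raise this floor (the equalizing mix achieves 120/19 against both E and W), so the proposed strategy is not optimal.

No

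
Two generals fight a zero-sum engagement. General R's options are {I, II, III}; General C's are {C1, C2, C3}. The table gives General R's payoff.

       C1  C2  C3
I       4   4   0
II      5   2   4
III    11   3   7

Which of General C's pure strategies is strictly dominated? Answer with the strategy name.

C1

C3 holds General R's payoff strictly below C1 in every row: 0 < 4, 4 < 5, 7 < 11.
So C1 is strictly dominated for General C.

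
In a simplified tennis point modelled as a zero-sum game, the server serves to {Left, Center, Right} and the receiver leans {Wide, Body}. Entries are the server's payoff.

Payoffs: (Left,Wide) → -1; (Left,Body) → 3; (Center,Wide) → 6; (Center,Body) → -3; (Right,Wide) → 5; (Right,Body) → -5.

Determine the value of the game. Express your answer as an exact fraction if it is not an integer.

15/13

Row minima: Left → -1, Center → -3, Right → -5; maximin = -1.
Column maxima: Wide → 6, Body → 3; minimax = 3.
-1 ≠ 3, so there is no saddle point; optimal play is mixed.
Right is strictly dominated by Center, so the server never plays it.
On the remaining 2×2 (Left, Center vs Wide, Body):
Let the server play Left with probability p. Expected payoff against Wide: (-1)p + 6(1−p) = −7p + 6; against Body: 3p + (-3)(1−p) = 6p − 3.
Setting these equal: −7p + 6 = 6p − 3 ⇒ −13p = -9 ⇒ p = 9/13, and the value is (-7)·(9/13) + 6 = 15/13.
For the receiver: with q = P(Wide), equating Left's and Center's payoffs gives −4q + 3 = 9q − 3 ⇒ q = 6/13.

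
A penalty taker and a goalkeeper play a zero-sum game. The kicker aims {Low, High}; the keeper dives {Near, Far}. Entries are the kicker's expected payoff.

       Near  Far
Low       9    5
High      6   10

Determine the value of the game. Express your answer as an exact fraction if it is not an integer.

Row minima: Low → 5, High → 6; maximin = 6.
Column maxima: Near → 9, Far → 10; minimax = 9.
6 ≠ 9, so there is no saddle point; optimal play is mixed.
Let the kicker play Low with probability p. Expected payoff against Near: 9p + 6(1−p) = 3p + 6; against Far: 5p + 10(1−p) = −5p + 10.
Setting these equal: 3p + 6 = −5p + 10 ⇒ 8p = 4 ⇒ p = 1/2, and the value is (3)·(1/2) + 6 = 15/2.
For the keeper: with q = P(Near), equating Low's and High's payoffs gives 4q + 5 = −4q + 10 ⇒ q = 5/8.

15/2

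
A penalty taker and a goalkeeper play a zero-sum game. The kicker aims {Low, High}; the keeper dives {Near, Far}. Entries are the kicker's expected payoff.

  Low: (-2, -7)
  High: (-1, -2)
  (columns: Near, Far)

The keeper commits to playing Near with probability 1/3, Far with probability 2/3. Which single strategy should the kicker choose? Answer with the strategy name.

Expected payoff of Low: (1/3)·(-2) + (2/3)·(-7) = -16/3.
Expected payoff of High: (1/3)·(-1) + (2/3)·(-2) = -5/3.
The largest is -5/3, so the kicker's best response is High.

High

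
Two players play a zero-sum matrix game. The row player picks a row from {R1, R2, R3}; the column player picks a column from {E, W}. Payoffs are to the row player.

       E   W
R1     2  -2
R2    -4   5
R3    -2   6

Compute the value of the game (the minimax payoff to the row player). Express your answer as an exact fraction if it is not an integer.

2/3

Row minima: R1 → -2, R2 → -4, R3 → -2; maximin = -2.
Column maxima: E → 2, W → 6; minimax = 2.
-2 ≠ 2, so there is no saddle point; optimal play is mixed.
R2 is strictly dominated by R3, so the row player never plays it.
On the remaining 2×2 (R1, R3 vs E, W):
Let the row player play R1 with probability p. Expected payoff against E: 2p + (-2)(1−p) = 4p − 2; against W: (-2)p + 6(1−p) = −8p + 6.
Setting these equal: 4p − 2 = −8p + 6 ⇒ 12p = 8 ⇒ p = 2/3, and the value is (4)·(2/3) − 2 = 2/3.
For the column player: with q = P(E), equating R1's and R3's payoffs gives 4q − 2 = −8q + 6 ⇒ q = 2/3.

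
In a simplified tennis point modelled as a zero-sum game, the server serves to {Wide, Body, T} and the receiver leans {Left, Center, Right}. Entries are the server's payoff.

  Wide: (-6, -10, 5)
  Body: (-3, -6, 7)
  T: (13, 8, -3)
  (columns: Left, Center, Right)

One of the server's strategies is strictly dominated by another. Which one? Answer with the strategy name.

Body gives a strictly higher payoff than Wide against every column: -3 > -6, -6 > -10, 7 > 5.
So Wide is strictly dominated and the server never plays it.

Wide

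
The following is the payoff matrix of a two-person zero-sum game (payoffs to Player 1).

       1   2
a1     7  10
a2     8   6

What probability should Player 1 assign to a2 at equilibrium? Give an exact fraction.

Row minima: a1 → 7, a2 → 6; maximin = 7.
Column maxima: 1 → 8, 2 → 10; minimax = 8.
7 ≠ 8, so there is no saddle point; optimal play is mixed.
Let Player 1 play a1 with probability p. Expected payoff against 1: 7p + 8(1−p) = −p + 8; against 2: 10p + 6(1−p) = 4p + 6.
Setting these equal: −p + 8 = 4p + 6 ⇒ −5p = -2 ⇒ p = 2/5, and the value is (-1)·(2/5) + 8 = 38/5.
For Player 2: with q = P(1), equating a1's and a2's payoffs gives −3q + 10 = 2q + 6 ⇒ q = 4/5.

3/5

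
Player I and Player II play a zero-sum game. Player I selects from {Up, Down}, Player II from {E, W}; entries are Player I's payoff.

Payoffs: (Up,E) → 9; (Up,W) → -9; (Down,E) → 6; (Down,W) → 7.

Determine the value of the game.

117/19

Row minima: Up → -9, Down → 6; maximin = 6.
Column maxima: E → 9, W → 7; minimax = 7.
6 ≠ 7, so there is no saddle point; optimal play is mixed.
Let Player I play Up with probability p. Expected payoff against E: 9p + 6(1−p) = 3p + 6; against W: (-9)p + 7(1−p) = −16p + 7.
Setting these equal: 3p + 6 = −16p + 7 ⇒ 19p = 1 ⇒ p = 1/19, and the value is (3)·(1/19) + 6 = 117/19.
For Player II: with q = P(E), equating Up's and Down's payoffs gives 18q − 9 = −q + 7 ⇒ q = 16/19.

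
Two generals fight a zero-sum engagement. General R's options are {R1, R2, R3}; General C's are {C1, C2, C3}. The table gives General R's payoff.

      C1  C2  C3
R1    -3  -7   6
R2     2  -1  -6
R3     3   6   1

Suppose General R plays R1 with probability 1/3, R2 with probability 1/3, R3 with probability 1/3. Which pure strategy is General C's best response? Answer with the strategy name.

C2

If General C plays C1, General R's expected payoff is (1/3)·(-3) + (1/3)·2 + (1/3)·3 = 2/3.
If General C plays C2, General R's expected payoff is (1/3)·(-7) + (1/3)·(-1) + (1/3)·6 = -2/3.
If General C plays C3, General R's expected payoff is (1/3)·6 + (1/3)·(-6) + (1/3)·1 = 1/3.
General C minimizes General R's payoff; the smallest is -2/3, so the best response is C2.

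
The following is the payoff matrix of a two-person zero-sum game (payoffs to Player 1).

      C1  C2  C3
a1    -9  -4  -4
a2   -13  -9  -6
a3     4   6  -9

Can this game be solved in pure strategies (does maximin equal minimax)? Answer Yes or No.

Row minima: a1 → -9, a2 → -13, a3 → -9; maximin = -9.
Column maxima: C1 → 4, C2 → 6, C3 → -4; minimax = -4.
-9 ≠ -4, so no pure-strategy equilibrium exists.

No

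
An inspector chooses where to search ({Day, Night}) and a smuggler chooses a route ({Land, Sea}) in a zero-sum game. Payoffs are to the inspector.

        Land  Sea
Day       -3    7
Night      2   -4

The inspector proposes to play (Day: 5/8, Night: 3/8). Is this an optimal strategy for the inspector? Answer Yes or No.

Against Land this mix gives (5/8)·(-3) + (3/8)·2 = -9/8.
Against Sea this mix gives (5/8)·7 + (3/8)·(-4) = 23/8.
The smuggler will play Land, holding the inspector to -9/8. Shifting weight toward the row that does better against Land would raise this floor (the equalizing mix achieves 1/8 against both Land and Sea), so the proposed strategy is not optimal.

No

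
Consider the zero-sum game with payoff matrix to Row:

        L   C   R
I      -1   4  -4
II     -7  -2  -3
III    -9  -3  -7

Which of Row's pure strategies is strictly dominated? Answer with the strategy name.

III

I gives a strictly higher payoff than III against every column: -1 > -9, 4 > -3, -4 > -7.
So III is strictly dominated and Row never plays it.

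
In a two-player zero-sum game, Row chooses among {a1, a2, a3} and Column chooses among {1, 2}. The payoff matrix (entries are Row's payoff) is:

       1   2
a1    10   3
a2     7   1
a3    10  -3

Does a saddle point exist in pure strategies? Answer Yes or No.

Yes

Row minima: a1 → 3, a2 → 1, a3 → -3; maximin = 3.
Column maxima: 1 → 10, 2 → 3; minimax = 3.
maximin = minimax = 3, so a saddle point exists.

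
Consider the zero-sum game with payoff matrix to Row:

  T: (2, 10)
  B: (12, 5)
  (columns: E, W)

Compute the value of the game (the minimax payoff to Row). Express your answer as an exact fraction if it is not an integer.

22/3

Row minima: T → 2, B → 5; maximin = 5.
Column maxima: E → 12, W → 10; minimax = 10.
5 ≠ 10, so there is no saddle point; optimal play is mixed.
Let Row play T with probability p. Expected payoff against E: 2p + 12(1−p) = −10p + 12; against W: 10p + 5(1−p) = 5p + 5.
Setting these equal: −10p + 12 = 5p + 5 ⇒ −15p = -7 ⇒ p = 7/15, and the value is (-10)·(7/15) + 12 = 22/3.
For Column: with q = P(E), equating T's and B's payoffs gives −8q + 10 = 7q + 5 ⇒ q = 1/3.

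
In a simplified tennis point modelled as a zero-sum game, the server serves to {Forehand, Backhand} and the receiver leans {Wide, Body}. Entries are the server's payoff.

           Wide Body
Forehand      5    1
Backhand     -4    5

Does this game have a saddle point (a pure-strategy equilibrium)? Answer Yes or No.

No

Row minima: Forehand → 1, Backhand → -4; maximin = 1.
Column maxima: Wide → 5, Body → 5; minimax = 5.
1 ≠ 5, so no pure-strategy equilibrium exists.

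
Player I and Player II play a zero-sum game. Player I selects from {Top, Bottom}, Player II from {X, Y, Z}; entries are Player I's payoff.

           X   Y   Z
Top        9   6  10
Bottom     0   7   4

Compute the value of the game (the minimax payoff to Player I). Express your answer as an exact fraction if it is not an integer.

63/10

Row minima: Top → 6, Bottom → 0; maximin = 6.
Column maxima: X → 9, Y → 7, Z → 10; minimax = 7.
6 ≠ 7, so there is no saddle point; optimal play is mixed.
Z is strictly dominated by X (it gives Player I strictly more in every row), so Player II never plays it.
On the remaining 2×2 (Top, Bottom vs X, Y):
Let Player I play Top with probability p. Expected payoff against X: 9p + 0(1−p) = 9p; against Y: 6p + 7(1−p) = −p + 7.
Setting these equal: 9p = −p + 7 ⇒ 10p = 7 ⇒ p = 7/10, and the value is (9)·(7/10) = 63/10.
For Player II: with q = P(X), equating Top's and Bottom's payoffs gives 3q + 6 = −7q + 7 ⇒ q = 1/10.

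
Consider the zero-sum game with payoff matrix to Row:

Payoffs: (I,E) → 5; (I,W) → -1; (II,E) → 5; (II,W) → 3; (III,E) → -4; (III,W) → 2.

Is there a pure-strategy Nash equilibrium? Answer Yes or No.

Row minima: I → -1, II → 3, III → -4; maximin = 3.
Column maxima: E → 5, W → 3; minimax = 3.
maximin = minimax = 3, so a saddle point exists.

Yes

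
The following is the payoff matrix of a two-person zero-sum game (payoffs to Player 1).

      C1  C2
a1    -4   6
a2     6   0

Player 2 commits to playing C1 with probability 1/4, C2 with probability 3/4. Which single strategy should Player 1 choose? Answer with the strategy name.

a1

Expected payoff of a1: (1/4)·(-4) + (3/4)·6 = 7/2.
Expected payoff of a2: (1/4)·6 + (3/4)·0 = 3/2.
The largest is 7/2, so Player 1's best response is a1.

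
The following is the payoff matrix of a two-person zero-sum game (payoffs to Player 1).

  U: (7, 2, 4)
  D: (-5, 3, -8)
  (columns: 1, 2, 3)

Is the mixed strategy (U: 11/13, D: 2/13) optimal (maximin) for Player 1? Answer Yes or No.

Against 1 this mix gives (11/13)·7 + (2/13)·(-5) = 67/13.
Against 2 this mix gives (11/13)·2 + (2/13)·3 = 28/13.
Against 3 this mix gives (11/13)·4 + (2/13)·(-8) = 28/13.
All of Player 2's active replies (2, 3) yield 28/13, and no column does worse for Player 1. The mix makes Player 2 indifferent and guarantees 28/13, so it is optimal.

Yes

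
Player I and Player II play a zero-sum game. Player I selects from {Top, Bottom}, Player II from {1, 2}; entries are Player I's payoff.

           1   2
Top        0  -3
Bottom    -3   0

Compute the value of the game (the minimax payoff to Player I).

-3/2

Row minima: Top → -3, Bottom → -3; maximin = -3.
Column maxima: 1 → 0, 2 → 0; minimax = 0.
-3 ≠ 0, so there is no saddle point; optimal play is mixed.
Let Player I play Top with probability p. Expected payoff against 1: 0p + (-3)(1−p) = 3p − 3; against 2: (-3)p + 0(1−p) = −3p.
Setting these equal: 3p − 3 = −3p ⇒ 6p = 3 ⇒ p = 1/2, and the value is (3)·(1/2) − 3 = -3/2.
For Player II: with q = P(1), equating Top's and Bottom's payoffs gives 3q − 3 = −3q ⇒ q = 1/2.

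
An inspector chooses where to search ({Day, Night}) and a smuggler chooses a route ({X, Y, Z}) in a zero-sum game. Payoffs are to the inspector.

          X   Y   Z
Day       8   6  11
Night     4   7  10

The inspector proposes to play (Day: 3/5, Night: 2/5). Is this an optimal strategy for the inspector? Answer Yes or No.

Against X this mix gives (3/5)·8 + (2/5)·4 = 32/5.
Against Y this mix gives (3/5)·6 + (2/5)·7 = 32/5.
Against Z this mix gives (3/5)·11 + (2/5)·10 = 53/5.
All of the smuggler's active replies (X, Y) yield 32/5, and no column does worse for the inspector. The mix makes the smuggler indifferent and guarantees 32/5, so it is optimal.

Yes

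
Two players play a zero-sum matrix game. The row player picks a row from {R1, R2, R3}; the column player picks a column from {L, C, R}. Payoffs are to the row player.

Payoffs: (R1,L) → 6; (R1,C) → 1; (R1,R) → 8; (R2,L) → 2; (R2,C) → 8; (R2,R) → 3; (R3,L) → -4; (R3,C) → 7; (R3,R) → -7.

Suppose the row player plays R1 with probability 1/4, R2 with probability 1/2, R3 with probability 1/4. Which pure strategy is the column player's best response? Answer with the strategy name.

L

If the column player plays L, the row player's expected payoff is (1/4)·6 + (1/2)·2 + (1/4)·(-4) = 3/2.
If the column player plays C, the row player's expected payoff is (1/4)·1 + (1/2)·8 + (1/4)·7 = 6.
If the column player plays R, the row player's expected payoff is (1/4)·8 + (1/2)·3 + (1/4)·(-7) = 7/4.
The column player minimizes the row player's payoff; the smallest is 3/2, so the best response is L.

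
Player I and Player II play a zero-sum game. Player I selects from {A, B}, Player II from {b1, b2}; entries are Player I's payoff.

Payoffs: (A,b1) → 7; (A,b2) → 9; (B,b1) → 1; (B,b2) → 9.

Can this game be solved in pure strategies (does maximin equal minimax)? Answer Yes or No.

Yes

Row minima: A → 7, B → 1; maximin = 7.
Column maxima: b1 → 7, b2 → 9; minimax = 7.
maximin = minimax = 7, so a saddle point exists.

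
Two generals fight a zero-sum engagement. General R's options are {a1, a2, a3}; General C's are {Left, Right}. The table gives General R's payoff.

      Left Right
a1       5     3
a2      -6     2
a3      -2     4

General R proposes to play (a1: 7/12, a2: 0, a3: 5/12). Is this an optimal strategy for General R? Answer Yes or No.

Against Left this mix gives (7/12)·5 + (5/12)·(-2) = 25/12.
Against Right this mix gives (7/12)·3 + (5/12)·4 = 41/12.
General C will play Left, holding General R to 25/12. Shifting weight toward the row that does better against Left would raise this floor (the equalizing mix achieves 13/4 against both Left and Right), so the proposed strategy is not optimal.

No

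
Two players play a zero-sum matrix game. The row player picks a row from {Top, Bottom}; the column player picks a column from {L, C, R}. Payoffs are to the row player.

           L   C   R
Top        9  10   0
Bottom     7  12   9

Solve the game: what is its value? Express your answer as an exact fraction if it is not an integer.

Row minima: Top → 0, Bottom → 7; maximin = 7.
Column maxima: L → 9, C → 12, R → 9; minimax = 9.
7 ≠ 9, so there is no saddle point; optimal play is mixed.
C is strictly dominated by L (it gives the row player strictly more in every row), so the column player never plays it.
On the remaining 2×2 (Top, Bottom vs L, R):
Let the row player play Top with probability p. Expected payoff against L: 9p + 7(1−p) = 2p + 7; against R: 0p + 9(1−p) = −9p + 9.
Setting these equal: 2p + 7 = −9p + 9 ⇒ 11p = 2 ⇒ p = 2/11, and the value is (2)·(2/11) + 7 = 81/11.
For the column player: with q = P(L), equating Top's and Bottom's payoffs gives 9q = −2q + 9 ⇒ q = 9/11.

81/11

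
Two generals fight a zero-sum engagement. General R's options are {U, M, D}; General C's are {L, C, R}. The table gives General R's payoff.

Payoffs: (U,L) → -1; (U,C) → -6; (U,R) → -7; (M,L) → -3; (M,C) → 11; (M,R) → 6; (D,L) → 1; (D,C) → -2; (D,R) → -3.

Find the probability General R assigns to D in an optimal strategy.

Row minima: U → -7, M → -3, D → -3; maximin = -3.
Column maxima: L → 1, C → 11, R → 6; minimax = 1.
-3 ≠ 1, so there is no saddle point; optimal play is mixed.
U is strictly dominated by D, so General R never plays it.
C is strictly dominated by R (it gives General R strictly more in every row), so General C never plays it.
On the remaining 2×2 (M, D vs L, R):
Let General R play M with probability p. Expected payoff against L: (-3)p + 1(1−p) = −4p + 1; against R: 6p + (-3)(1−p) = 9p − 3.
Setting these equal: −4p + 1 = 9p − 3 ⇒ −13p = -4 ⇒ p = 4/13, and the value is (-4)·(4/13) + 1 = -3/13.
For General C: with q = P(L), equating M's and D's payoffs gives −9q + 6 = 4q − 3 ⇒ q = 9/13.

9/13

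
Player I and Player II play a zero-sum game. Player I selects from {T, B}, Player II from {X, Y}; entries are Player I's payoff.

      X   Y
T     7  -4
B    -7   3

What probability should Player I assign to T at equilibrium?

Row minima: T → -4, B → -7; maximin = -4.
Column maxima: X → 7, Y → 3; minimax = 3.
-4 ≠ 3, so there is no saddle point; optimal play is mixed.
Let Player I play T with probability p. Expected payoff against X: 7p + (-7)(1−p) = 14p − 7; against Y: (-4)p + 3(1−p) = −7p + 3.
Setting these equal: 14p − 7 = −7p + 3 ⇒ 21p = 10 ⇒ p = 10/21, and the value is (14)·(10/21) − 7 = -1/3.
For Player II: with q = P(X), equating T's and B's payoffs gives 11q − 4 = −10q + 3 ⇒ q = 1/3.

10/21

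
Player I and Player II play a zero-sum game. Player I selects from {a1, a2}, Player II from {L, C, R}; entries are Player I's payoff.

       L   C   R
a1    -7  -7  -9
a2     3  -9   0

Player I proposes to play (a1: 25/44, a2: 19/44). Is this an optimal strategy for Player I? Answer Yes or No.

Against L this mix gives (25/44)·(-7) + (19/44)·3 = -59/22.
Against C this mix gives (25/44)·(-7) + (19/44)·(-9) = -173/22.
Against R this mix gives (25/44)·(-9) + (19/44)·0 = -225/44.
Player II will play C, holding Player I to -173/22. Shifting weight toward the row that does better against C would raise this floor (the equalizing mix achieves -81/11 against both C and R), so the proposed strategy is not optimal.

No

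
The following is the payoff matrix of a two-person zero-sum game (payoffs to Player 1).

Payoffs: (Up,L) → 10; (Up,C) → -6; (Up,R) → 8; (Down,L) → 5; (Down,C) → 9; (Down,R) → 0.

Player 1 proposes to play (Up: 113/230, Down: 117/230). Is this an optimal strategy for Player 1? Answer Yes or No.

No

Against L this mix gives (113/230)·10 + (117/230)·5 = 343/46.
Against C this mix gives (113/230)·(-6) + (117/230)·9 = 75/46.
Against R this mix gives (113/230)·8 + (117/230)·0 = 452/115.
Player 2 will play C, holding Player 1 to 75/46. Shifting weight toward the row that does better against C would raise this floor (the equalizing mix achieves 72/23 against both C and R), so the proposed strategy is not optimal.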